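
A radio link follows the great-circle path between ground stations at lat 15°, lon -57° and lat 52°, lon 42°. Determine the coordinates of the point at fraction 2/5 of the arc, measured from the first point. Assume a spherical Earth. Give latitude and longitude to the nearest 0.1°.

Convert each endpoint to a unit vector on the sphere (x = cos φ cos λ, y = cos φ sin λ, z = sin φ).
The central angle between the endpoints is δ = arccos(p₁·p₂) ≈ 1.460 rad (83.6°).
Interpolate at f = 2/5 with slerp weights a = sin((1−f)δ)/sin δ ≈ 0.773, b = sin(fδ)/sin δ ≈ 0.555.
p = a·p₁ + b·p₂ ≈ (0.660, -0.398, 0.637); φ = arcsin(p_z) ≈ 39.58°, λ = atan2(p_y, p_x) ≈ -31.05°.

≈ lat 39.6°, lon -31.0°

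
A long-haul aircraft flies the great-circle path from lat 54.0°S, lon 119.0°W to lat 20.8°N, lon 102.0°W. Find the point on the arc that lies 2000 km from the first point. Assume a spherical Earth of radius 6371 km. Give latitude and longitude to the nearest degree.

≈ lat 37°S, lon 113°W

Convert each endpoint to a unit vector on the sphere (x = cos φ cos λ, y = cos φ sin λ, z = sin φ).
The central angle between the endpoints is δ = arccos(p₁·p₂) ≈ 1.330 rad (76.2°). The total great-circle distance is δ·R ≈ 1.330 × 6371 ≈ 8475 km, so the target fraction is f = 2000/8475 ≈ 0.236.
Interpolate at f ≈ 0.236 with slerp weights a = sin((1−f)δ)/sin δ ≈ 0.875, b = sin(fδ)/sin δ ≈ 0.318.
p = a·p₁ + b·p₂ ≈ (-0.311, -0.741, -0.595); φ = arcsin(p_z) ≈ -36.53°, λ = atan2(p_y, p_x) ≈ -112.79°.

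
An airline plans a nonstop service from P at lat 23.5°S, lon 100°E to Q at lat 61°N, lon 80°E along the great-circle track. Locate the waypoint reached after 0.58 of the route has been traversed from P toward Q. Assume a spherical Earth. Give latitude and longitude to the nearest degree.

From cos δ = sin φ₁ sin φ₂ + cos φ₁ cos φ₂ cos Δλ, the central angle is δ ≈ 1.502 rad (86.0°).
Interpolate at f = 0.58 with slerp weights a = sin((1−f)δ)/sin δ ≈ 0.591, b = sin(fδ)/sin δ ≈ 0.767.
p = a·p₁ + b·p₂ ≈ (-0.030, 0.900, 0.435); φ = arcsin(p_z) ≈ 25.78°, λ = atan2(p_y, p_x) ≈ 91.88°.

≈ lat 26°N, lon 92°E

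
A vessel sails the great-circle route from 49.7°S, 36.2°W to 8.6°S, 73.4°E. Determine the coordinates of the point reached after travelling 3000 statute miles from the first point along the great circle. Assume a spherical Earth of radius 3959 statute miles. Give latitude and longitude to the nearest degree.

≈ 45°S, 30°E

The haversine formula gives a central angle δ ≈ 1.671 rad (95.8°) between the endpoints. The total great-circle distance is δ·R ≈ 1.671 × 3959 ≈ 6617 mi, so the target fraction is f = 3000/6617 ≈ 0.453.
Interpolate at f ≈ 0.453 with slerp weights a = sin((1−f)δ)/sin δ ≈ 0.796, b = sin(fδ)/sin δ ≈ 0.691.
p = a·p₁ + b·p₂ ≈ (0.610, 0.351, -0.710); φ = arcsin(p_z) ≈ -45.25°, λ = atan2(p_y, p_x) ≈ 29.87°.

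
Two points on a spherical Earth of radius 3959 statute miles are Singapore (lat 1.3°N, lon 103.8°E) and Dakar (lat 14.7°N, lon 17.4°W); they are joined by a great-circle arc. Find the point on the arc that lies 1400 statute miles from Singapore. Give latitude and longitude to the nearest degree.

The haversine formula gives a central angle δ ≈ 2.089 rad (119.7°) between the endpoints. The total great-circle distance is δ·R ≈ 2.089 × 3959 ≈ 8270 mi, so the target fraction is f = 1400/8270 ≈ 0.169.
Interpolate at f ≈ 0.169 with slerp weights a = sin((1−f)δ)/sin δ ≈ 1.136, b = sin(fδ)/sin δ ≈ 0.399.
p = a·p₁ + b·p₂ ≈ (0.097, 0.987, 0.127); φ = arcsin(p_z) ≈ 7.29°, λ = atan2(p_y, p_x) ≈ 84.38°.

≈ lat 7°N, lon 84°E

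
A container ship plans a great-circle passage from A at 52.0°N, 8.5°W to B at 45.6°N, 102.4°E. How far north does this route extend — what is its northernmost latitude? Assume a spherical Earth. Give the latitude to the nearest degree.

≈ 64°N

The great circle lies in the plane with unit normal n̂ = (p₁ × p₂)/|p₁ × p₂|.
Here n̂_z ≈ +0.441; the vertex latitude is φ_max = arccos|n̂_z| ≈ 63.8°.
Check via Clairaut: cos φ_max = |cos φ₁| · sin C = cos(52.0°)·sin(45.8°) ≈ 0.441, again giving ≈ 63.8°.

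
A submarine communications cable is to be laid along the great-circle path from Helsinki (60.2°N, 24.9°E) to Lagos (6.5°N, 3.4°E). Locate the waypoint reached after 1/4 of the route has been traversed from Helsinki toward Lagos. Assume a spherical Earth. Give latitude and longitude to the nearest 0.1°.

Write both endpoints as unit vectors p₁, p₂ with components (cos φ cos λ, cos φ sin λ, sin φ).
The central angle between the endpoints is δ = arccos(p₁·p₂) ≈ 0.979 rad (56.1°).
Interpolate at f = 1/4 with slerp weights a = sin((1−f)δ)/sin δ ≈ 0.807, b = sin(fδ)/sin δ ≈ 0.292.
p = a·p₁ + b·p₂ ≈ (0.654, 0.186, 0.734); φ = arcsin(p_z) ≈ 47.19°, λ = atan2(p_y, p_x) ≈ 15.90°.

≈ (47.2°N, 15.9°E)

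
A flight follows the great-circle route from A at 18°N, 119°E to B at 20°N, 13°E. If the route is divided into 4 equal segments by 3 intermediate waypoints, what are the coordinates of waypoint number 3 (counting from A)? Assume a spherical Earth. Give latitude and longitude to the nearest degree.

The haversine formula gives a central angle δ ≈ 1.712 rad (98.1°) between the endpoints.
Interpolate at f = 3/4 with slerp weights a = sin((1−f)δ)/sin δ ≈ 0.419, b = sin(fδ)/sin δ ≈ 0.969.
p = a·p₁ + b·p₂ ≈ (0.694, 0.553, 0.461); φ = arcsin(p_z) ≈ 27.44°, λ = atan2(p_y, p_x) ≈ 38.58°.

≈ 27°N, 39°E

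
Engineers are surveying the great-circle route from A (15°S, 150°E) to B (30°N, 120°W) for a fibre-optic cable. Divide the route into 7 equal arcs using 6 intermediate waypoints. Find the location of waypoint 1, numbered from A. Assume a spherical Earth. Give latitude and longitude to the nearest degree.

From cos δ = sin φ₁ sin φ₂ + cos φ₁ cos φ₂ cos Δλ, the central angle is δ ≈ 1.701 rad (97.4°).
Interpolate at f = 1/7 with slerp weights a = sin((1−f)δ)/sin δ ≈ 1.002, b = sin(fδ)/sin δ ≈ 0.243.
p = a·p₁ + b·p₂ ≈ (-0.943, 0.302, -0.138); φ = arcsin(p_z) ≈ -7.93°, λ = atan2(p_y, p_x) ≈ 162.25°.

≈ (8°S, 162°E)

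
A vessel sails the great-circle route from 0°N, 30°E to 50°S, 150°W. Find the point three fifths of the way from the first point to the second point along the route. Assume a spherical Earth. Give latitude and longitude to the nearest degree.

≈ 78°S, 30°E

The haversine formula gives a central angle δ ≈ 2.269 rad (130.0°) between the endpoints.
Interpolate at f = 3/5 with slerp weights a = sin((1−f)δ)/sin δ ≈ 1.029, b = sin(fδ)/sin δ ≈ 1.277.
p = a·p₁ + b·p₂ ≈ (0.180, 0.104, -0.978); φ = arcsin(p_z) ≈ -78.00°, λ = atan2(p_y, p_x) ≈ 30.00°.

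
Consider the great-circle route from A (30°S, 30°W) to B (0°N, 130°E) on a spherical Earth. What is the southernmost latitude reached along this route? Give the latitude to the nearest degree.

The great circle lies in the plane with unit normal n̂ = (p₁ × p₂)/|p₁ × p₂|.
Here n̂_z ≈ +0.510; the vertex latitude is φ_max = arccos|n̂_z| ≈ 59.4°.

≈ 59°S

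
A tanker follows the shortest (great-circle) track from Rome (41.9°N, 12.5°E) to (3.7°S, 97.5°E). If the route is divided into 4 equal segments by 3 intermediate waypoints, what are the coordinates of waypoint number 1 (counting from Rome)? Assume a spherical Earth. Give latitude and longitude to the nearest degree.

Convert each endpoint to a unit vector on the sphere (x = cos φ cos λ, y = cos φ sin λ, z = sin φ).
The central angle between the endpoints is δ = arccos(p₁·p₂) ≈ 1.549 rad (88.8°).
Interpolate at f = 1/4 with slerp weights a = sin((1−f)δ)/sin δ ≈ 0.918, b = sin(fδ)/sin δ ≈ 0.378.
p = a·p₁ + b·p₂ ≈ (0.618, 0.522, 0.589); φ = arcsin(p_z) ≈ 36.05°, λ = atan2(p_y, p_x) ≈ 40.18°.

≈ (36°N, 40°E)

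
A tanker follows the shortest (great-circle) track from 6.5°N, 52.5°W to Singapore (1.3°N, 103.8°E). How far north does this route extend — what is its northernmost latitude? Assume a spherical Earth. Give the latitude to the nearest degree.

≈ 19°N

The great circle lies in the plane with unit normal n̂ = (p₁ × p₂)/|p₁ × p₂|.
Here n̂_z ≈ +0.948; the vertex latitude is φ_max = arccos|n̂_z| ≈ 18.6°.
Check via Clairaut: cos φ_max = |cos φ₁| · sin C = cos(6.5°)·sin(72.6°) ≈ 0.948, again giving ≈ 18.6°.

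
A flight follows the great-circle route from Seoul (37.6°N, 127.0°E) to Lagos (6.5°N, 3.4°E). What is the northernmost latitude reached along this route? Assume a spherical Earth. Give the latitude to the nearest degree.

The great circle lies in the plane with unit normal n̂ = (p₁ × p₂)/|p₁ × p₂|.
Here n̂_z ≈ -0.705; the vertex latitude is φ_max = arccos|n̂_z| ≈ 45.2°.
Check via Clairaut: cos φ_max = |cos φ₁| · sin C = cos(37.6°)·sin(62.8°) ≈ 0.705, again giving ≈ 45.2°.

≈ 45°N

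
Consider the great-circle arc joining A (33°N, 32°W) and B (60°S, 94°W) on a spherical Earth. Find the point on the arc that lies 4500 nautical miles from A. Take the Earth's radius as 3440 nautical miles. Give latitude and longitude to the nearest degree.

The haversine formula gives a central angle δ ≈ 1.849 rad (106.0°) between the endpoints. The total great-circle distance is δ·R ≈ 1.849 × 3440 ≈ 6361 nmi, so the target fraction is f = 4500/6361 ≈ 0.707.
Interpolate at f ≈ 0.707 with slerp weights a = sin((1−f)δ)/sin δ ≈ 0.536, b = sin(fδ)/sin δ ≈ 1.004.
p = a·p₁ + b·p₂ ≈ (0.346, -0.739, -0.578); φ = arcsin(p_z) ≈ -35.32°, λ = atan2(p_y, p_x) ≈ -64.92°.

≈ (35°S, 65°W)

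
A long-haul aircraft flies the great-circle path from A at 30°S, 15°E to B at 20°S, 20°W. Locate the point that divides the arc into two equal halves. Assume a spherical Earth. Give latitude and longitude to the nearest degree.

≈ 26°S, 3°W

Convert each endpoint to a unit vector on the sphere (x = cos φ cos λ, y = cos φ sin λ, z = sin φ).
The central angle between the endpoints is δ = arccos(p₁·p₂) ≈ 0.578 rad (33.1°).
Interpolate at f = 1/2 with slerp weights a = sin((1−f)δ)/sin δ ≈ 0.522, b = sin(fδ)/sin δ ≈ 0.522.
p = a·p₁ + b·p₂ ≈ (0.897, -0.051, -0.439); φ = arcsin(p_z) ≈ -26.05°, λ = atan2(p_y, p_x) ≈ -3.24°.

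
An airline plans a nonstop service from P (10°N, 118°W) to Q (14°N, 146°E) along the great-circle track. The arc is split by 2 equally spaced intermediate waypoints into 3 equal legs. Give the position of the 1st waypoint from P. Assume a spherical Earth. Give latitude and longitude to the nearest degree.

≈ (16°N, 149°W)

Write both endpoints as unit vectors p₁, p₂ with components (cos φ cos λ, cos φ sin λ, sin φ).
The central angle between the endpoints is δ = arccos(p₁·p₂) ≈ 1.629 rad (93.3°).
Interpolate at f = 1/3 with slerp weights a = sin((1−f)δ)/sin δ ≈ 0.886, b = sin(fδ)/sin δ ≈ 0.517.
p = a·p₁ + b·p₂ ≈ (-0.826, -0.490, 0.279); φ = arcsin(p_z) ≈ 16.20°, λ = atan2(p_y, p_x) ≈ -149.33°.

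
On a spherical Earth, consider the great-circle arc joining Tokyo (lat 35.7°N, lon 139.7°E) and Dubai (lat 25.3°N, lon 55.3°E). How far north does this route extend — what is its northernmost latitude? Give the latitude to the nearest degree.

≈ 40°N

The great circle lies in the plane with unit normal n̂ = (p₁ × p₂)/|p₁ × p₂|.
Here n̂_z ≈ -0.772; the vertex latitude is φ_max = arccos|n̂_z| ≈ 39.5°.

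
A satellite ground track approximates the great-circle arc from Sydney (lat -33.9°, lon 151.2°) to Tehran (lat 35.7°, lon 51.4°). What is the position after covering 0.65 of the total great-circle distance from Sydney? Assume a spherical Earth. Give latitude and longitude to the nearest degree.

From cos δ = sin φ₁ sin φ₂ + cos φ₁ cos φ₂ cos Δλ, the central angle is δ ≈ 2.027 rad (116.1°).
Interpolate at f = 0.65 with slerp weights a = sin((1−f)δ)/sin δ ≈ 0.725, b = sin(fδ)/sin δ ≈ 1.078.
p = a·p₁ + b·p₂ ≈ (0.019, 0.974, 0.225); φ = arcsin(p_z) ≈ 12.98°, λ = atan2(p_y, p_x) ≈ 88.91°.

≈ lat 13°, lon 89°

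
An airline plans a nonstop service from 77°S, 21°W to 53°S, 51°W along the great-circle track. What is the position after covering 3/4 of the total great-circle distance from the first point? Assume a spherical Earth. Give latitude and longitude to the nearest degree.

Write both endpoints as unit vectors p₁, p₂ with components (cos φ cos λ, cos φ sin λ, sin φ).
The central angle between the endpoints is δ = arccos(p₁·p₂) ≈ 0.461 rad (26.4°).
Interpolate at f = 3/4 with slerp weights a = sin((1−f)δ)/sin δ ≈ 0.259, b = sin(fδ)/sin δ ≈ 0.762.
p = a·p₁ + b·p₂ ≈ (0.343, -0.377, -0.860); φ = arcsin(p_z) ≈ -59.36°, λ = atan2(p_y, p_x) ≈ -47.73°.

≈ 59°S, 48°W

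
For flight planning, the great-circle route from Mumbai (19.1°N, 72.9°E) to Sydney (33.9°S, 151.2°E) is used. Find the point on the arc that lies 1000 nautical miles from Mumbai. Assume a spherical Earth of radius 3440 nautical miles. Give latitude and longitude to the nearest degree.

The haversine formula gives a central angle δ ≈ 1.594 rad (91.3°) between the endpoints. The total great-circle distance is δ·R ≈ 1.594 × 3440 ≈ 5484 nmi, so the target fraction is f = 1000/5484 ≈ 0.182.
Interpolate at f ≈ 0.182 with slerp weights a = sin((1−f)δ)/sin δ ≈ 0.965, b = sin(fδ)/sin δ ≈ 0.287.
p = a·p₁ + b·p₂ ≈ (0.060, 0.986, 0.156); φ = arcsin(p_z) ≈ 8.96°, λ = atan2(p_y, p_x) ≈ 86.54°.

≈ 9°N, 87°E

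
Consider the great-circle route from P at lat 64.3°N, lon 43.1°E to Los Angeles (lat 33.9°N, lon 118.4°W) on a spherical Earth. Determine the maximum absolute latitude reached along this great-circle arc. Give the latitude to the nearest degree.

The great circle lies in the plane with unit normal n̂ = (p₁ × p₂)/|p₁ × p₂|.
Here n̂_z ≈ -0.116; the vertex latitude is φ_max = arccos|n̂_z| ≈ 83.4°.
Check via Clairaut: cos φ_max = |cos φ₁| · sin C = cos(64.3°)·sin(15.5°) ≈ 0.116, again giving ≈ 83.4°.

≈ 83°N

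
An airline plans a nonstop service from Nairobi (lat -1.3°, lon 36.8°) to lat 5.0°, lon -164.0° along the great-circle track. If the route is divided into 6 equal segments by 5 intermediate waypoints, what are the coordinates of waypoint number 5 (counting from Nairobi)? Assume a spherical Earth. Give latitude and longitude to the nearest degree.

From cos δ = sin φ₁ sin φ₂ + cos φ₁ cos φ₂ cos Δλ, the central angle is δ ≈ 2.773 rad (158.9°).
Interpolate at f = 5/6 with slerp weights a = sin((1−f)δ)/sin δ ≈ 1.239, b = sin(fδ)/sin δ ≈ 2.051.
p = a·p₁ + b·p₂ ≈ (-0.972, 0.179, 0.151); φ = arcsin(p_z) ≈ 8.67°, λ = atan2(p_y, p_x) ≈ 169.57°.

≈ lat 9°, lon 170°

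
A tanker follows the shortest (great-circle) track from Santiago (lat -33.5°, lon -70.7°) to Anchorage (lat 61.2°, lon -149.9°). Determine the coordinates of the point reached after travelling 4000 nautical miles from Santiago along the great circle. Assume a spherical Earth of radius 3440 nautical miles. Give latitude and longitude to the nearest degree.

≈ lat 26°, lon -103°

From cos δ = sin φ₁ sin φ₂ + cos φ₁ cos φ₂ cos Δλ, the central angle is δ ≈ 1.991 rad (114.1°). The total great-circle distance is δ·R ≈ 1.991 × 3440 ≈ 6851 nmi, so the target fraction is f = 4000/6851 ≈ 0.584.
Interpolate at f ≈ 0.584 with slerp weights a = sin((1−f)δ)/sin δ ≈ 0.807, b = sin(fδ)/sin δ ≈ 1.006.
p = a·p₁ + b·p₂ ≈ (-0.197, -0.878, 0.436); φ = arcsin(p_z) ≈ 25.82°, λ = atan2(p_y, p_x) ≈ -102.61°.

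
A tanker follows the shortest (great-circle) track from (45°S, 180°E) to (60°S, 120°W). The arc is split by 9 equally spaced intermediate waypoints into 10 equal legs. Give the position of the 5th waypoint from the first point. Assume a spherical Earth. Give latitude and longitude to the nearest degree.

≈ (56°S, 156°W)

Convert each endpoint to a unit vector on the sphere (x = cos φ cos λ, y = cos φ sin λ, z = sin φ).
The central angle between the endpoints is δ = arccos(p₁·p₂) ≈ 0.661 rad (37.9°).
Interpolate at f = 5/10 with slerp weights a = sin((1−f)δ)/sin δ ≈ 0.529, b = sin(fδ)/sin δ ≈ 0.529.
p = a·p₁ + b·p₂ ≈ (-0.506, -0.229, -0.832); φ = arcsin(p_z) ≈ -56.27°, λ = atan2(p_y, p_x) ≈ -155.66°.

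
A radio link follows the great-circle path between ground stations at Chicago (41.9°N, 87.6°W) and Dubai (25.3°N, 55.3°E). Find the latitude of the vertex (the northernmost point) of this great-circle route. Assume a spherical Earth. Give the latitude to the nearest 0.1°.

The great circle lies in the plane with unit normal n̂ = (p₁ × p₂)/|p₁ × p₂|.
Here n̂_z ≈ +0.419; the vertex latitude is φ_max = arccos|n̂_z| ≈ 65.2°.
Check via Clairaut: cos φ_max = |cos φ₁| · sin C = cos(41.9°)·sin(34.3°) ≈ 0.419, again giving ≈ 65.2°.

≈ 65.2°N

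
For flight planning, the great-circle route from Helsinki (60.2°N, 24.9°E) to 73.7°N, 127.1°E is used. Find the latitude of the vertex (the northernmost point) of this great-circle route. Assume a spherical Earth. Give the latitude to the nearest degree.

The great circle lies in the plane with unit normal n̂ = (p₁ × p₂)/|p₁ × p₂|.
Here n̂_z ≈ +0.229; the vertex latitude is φ_max = arccos|n̂_z| ≈ 76.8°.

≈ 77°N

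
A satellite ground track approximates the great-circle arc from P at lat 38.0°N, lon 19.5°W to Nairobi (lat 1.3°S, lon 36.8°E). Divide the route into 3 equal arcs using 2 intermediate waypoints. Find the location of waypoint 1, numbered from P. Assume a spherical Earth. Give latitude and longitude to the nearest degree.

From cos δ = sin φ₁ sin φ₂ + cos φ₁ cos φ₂ cos Δλ, the central angle is δ ≈ 1.134 rad (65.0°).
Interpolate at f = 1/3 with slerp weights a = sin((1−f)δ)/sin δ ≈ 0.757, b = sin(fδ)/sin δ ≈ 0.407.
p = a·p₁ + b·p₂ ≈ (0.888, 0.045, 0.457); φ = arcsin(p_z) ≈ 27.18°, λ = atan2(p_y, p_x) ≈ 2.88°.

≈ lat 27°N, lon 3°E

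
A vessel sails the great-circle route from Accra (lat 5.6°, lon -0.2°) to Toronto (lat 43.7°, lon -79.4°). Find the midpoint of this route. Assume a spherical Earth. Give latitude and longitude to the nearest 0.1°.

≈ lat 30.6°, lon -32.3°

The haversine formula gives a central angle δ ≈ 1.367 rad (78.3°) between the endpoints.
Interpolate at f = 1/2 with slerp weights a = sin((1−f)δ)/sin δ ≈ 0.645, b = sin(fδ)/sin δ ≈ 0.645.
p = a·p₁ + b·p₂ ≈ (0.728, -0.461, 0.508); φ = arcsin(p_z) ≈ 30.56°, λ = atan2(p_y, p_x) ≈ -32.33°.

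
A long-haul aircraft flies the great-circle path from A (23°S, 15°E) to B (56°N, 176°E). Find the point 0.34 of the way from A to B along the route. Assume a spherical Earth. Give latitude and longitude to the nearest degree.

≈ (24°N, 30°E)

From cos δ = sin φ₁ sin φ₂ + cos φ₁ cos φ₂ cos Δλ, the central angle is δ ≈ 2.516 rad (144.2°).
Interpolate at f = 0.34 with slerp weights a = sin((1−f)δ)/sin δ ≈ 1.701, b = sin(fδ)/sin δ ≈ 1.289.
p = a·p₁ + b·p₂ ≈ (0.793, 0.456, 0.404); φ = arcsin(p_z) ≈ 23.84°, λ = atan2(p_y, p_x) ≈ 29.87°.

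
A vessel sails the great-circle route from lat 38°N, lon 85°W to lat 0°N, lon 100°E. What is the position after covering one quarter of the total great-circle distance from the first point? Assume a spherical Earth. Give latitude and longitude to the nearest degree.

≈ lat 73°N, lon 101°W

The haversine formula gives a central angle δ ≈ 2.474 rad (141.7°) between the endpoints.
Interpolate at f = 1/4 with slerp weights a = sin((1−f)δ)/sin δ ≈ 1.549, b = sin(fδ)/sin δ ≈ 0.936.
p = a·p₁ + b·p₂ ≈ (-0.056, -0.295, 0.954); φ = arcsin(p_z) ≈ 72.54°, λ = atan2(p_y, p_x) ≈ -100.77°.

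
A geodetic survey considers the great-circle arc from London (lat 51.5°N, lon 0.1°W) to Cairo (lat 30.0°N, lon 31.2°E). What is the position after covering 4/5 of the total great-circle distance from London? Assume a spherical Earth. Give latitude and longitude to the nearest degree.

≈ lat 35°N, lon 26°E

Write both endpoints as unit vectors p₁, p₂ with components (cos φ cos λ, cos φ sin λ, sin φ).
The central angle between the endpoints is δ = arccos(p₁·p₂) ≈ 0.551 rad (31.6°).
Interpolate at f = 4/5 with slerp weights a = sin((1−f)δ)/sin δ ≈ 0.210, b = sin(fδ)/sin δ ≈ 0.815.
p = a·p₁ + b·p₂ ≈ (0.734, 0.365, 0.572); φ = arcsin(p_z) ≈ 34.88°, λ = atan2(p_y, p_x) ≈ 26.45°.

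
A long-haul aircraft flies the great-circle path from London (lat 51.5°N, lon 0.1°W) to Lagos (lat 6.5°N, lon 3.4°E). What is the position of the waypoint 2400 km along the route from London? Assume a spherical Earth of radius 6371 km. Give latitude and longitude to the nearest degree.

Write both endpoints as unit vectors p₁, p₂ with components (cos φ cos λ, cos φ sin λ, sin φ).
The central angle between the endpoints is δ = arccos(p₁·p₂) ≈ 0.787 rad (45.1°). The total great-circle distance is δ·R ≈ 0.787 × 6371 ≈ 5014 km, so the target fraction is f = 2400/5014 ≈ 0.479.
Interpolate at f ≈ 0.479 with slerp weights a = sin((1−f)δ)/sin δ ≈ 0.563, b = sin(fδ)/sin δ ≈ 0.519.
p = a·p₁ + b·p₂ ≈ (0.866, 0.030, 0.500); φ = arcsin(p_z) ≈ 29.97°, λ = atan2(p_y, p_x) ≈ 1.98°.

≈ lat 30°N, lon 2°E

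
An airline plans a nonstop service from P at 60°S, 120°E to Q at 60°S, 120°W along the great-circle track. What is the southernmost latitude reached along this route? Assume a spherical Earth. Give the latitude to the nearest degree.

The great circle lies in the plane with unit normal n̂ = (p₁ × p₂)/|p₁ × p₂|.
Here n̂_z ≈ +0.277; the vertex latitude is φ_max = arccos|n̂_z| ≈ 73.9°.

≈ 74°S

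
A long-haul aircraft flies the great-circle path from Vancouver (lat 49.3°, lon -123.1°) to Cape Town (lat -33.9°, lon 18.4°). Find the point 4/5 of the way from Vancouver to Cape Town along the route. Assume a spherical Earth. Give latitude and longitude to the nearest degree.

Write both endpoints as unit vectors p₁, p₂ with components (cos φ cos λ, cos φ sin λ, sin φ).
The central angle between the endpoints is δ = arccos(p₁·p₂) ≈ 2.580 rad (147.8°).
Interpolate at f = 4/5 with slerp weights a = sin((1−f)δ)/sin δ ≈ 0.927, b = sin(fδ)/sin δ ≈ 1.654.
p = a·p₁ + b·p₂ ≈ (0.973, -0.073, -0.220); φ = arcsin(p_z) ≈ -12.71°, λ = atan2(p_y, p_x) ≈ -4.28°.

≈ lat -13°, lon -4°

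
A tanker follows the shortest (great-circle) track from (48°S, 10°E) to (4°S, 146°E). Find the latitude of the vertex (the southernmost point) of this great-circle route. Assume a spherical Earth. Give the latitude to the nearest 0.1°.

≈ 59.1°S

The great circle lies in the plane with unit normal n̂ = (p₁ × p₂)/|p₁ × p₂|.
Here n̂_z ≈ +0.513; the vertex latitude is φ_max = arccos|n̂_z| ≈ 59.1°.
Check via Clairaut: cos φ_max = |cos φ₁| · sin C = cos(48.0°)·sin(129.9°) ≈ 0.513, again giving ≈ 59.1°.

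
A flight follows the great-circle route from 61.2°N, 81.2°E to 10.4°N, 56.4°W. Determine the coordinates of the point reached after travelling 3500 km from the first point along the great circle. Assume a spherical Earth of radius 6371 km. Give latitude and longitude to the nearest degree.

≈ 69°N, 3°E

Convert each endpoint to a unit vector on the sphere (x = cos φ cos λ, y = cos φ sin λ, z = sin φ).
The central angle between the endpoints is δ = arccos(p₁·p₂) ≈ 1.764 rad (101.1°). The total great-circle distance is δ·R ≈ 1.764 × 6371 ≈ 11237 km, so the target fraction is f = 3500/11237 ≈ 0.311.
Interpolate at f ≈ 0.311 with slerp weights a = sin((1−f)δ)/sin δ ≈ 0.955, b = sin(fδ)/sin δ ≈ 0.532.
p = a·p₁ + b·p₂ ≈ (0.360, 0.019, 0.933); φ = arcsin(p_z) ≈ 68.87°, λ = atan2(p_y, p_x) ≈ 2.98°.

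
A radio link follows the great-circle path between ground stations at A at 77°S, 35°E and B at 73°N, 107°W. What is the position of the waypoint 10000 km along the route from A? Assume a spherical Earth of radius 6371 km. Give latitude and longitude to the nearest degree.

≈ 1°S, 58°W

Write both endpoints as unit vectors p₁, p₂ with components (cos φ cos λ, cos φ sin λ, sin φ).
The central angle between the endpoints is δ = arccos(p₁·p₂) ≈ 2.960 rad (169.6°). The total great-circle distance is δ·R ≈ 2.960 × 6371 ≈ 18860 km, so the target fraction is f = 10000/18860 ≈ 0.530.
Interpolate at f ≈ 0.530 with slerp weights a = sin((1−f)δ)/sin δ ≈ 5.458, b = sin(fδ)/sin δ ≈ 5.548.
p = a·p₁ + b·p₂ ≈ (0.532, -0.847, -0.013); φ = arcsin(p_z) ≈ -0.74°, λ = atan2(p_y, p_x) ≈ -57.89°.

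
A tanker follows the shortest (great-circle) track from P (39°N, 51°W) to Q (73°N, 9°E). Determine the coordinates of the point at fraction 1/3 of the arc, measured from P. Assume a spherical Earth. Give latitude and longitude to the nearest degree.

Write both endpoints as unit vectors p₁, p₂ with components (cos φ cos λ, cos φ sin λ, sin φ).
The central angle between the endpoints is δ = arccos(p₁·p₂) ≈ 0.774 rad (44.3°).
Interpolate at f = 1/3 with slerp weights a = sin((1−f)δ)/sin δ ≈ 0.706, b = sin(fδ)/sin δ ≈ 0.365.
p = a·p₁ + b·p₂ ≈ (0.451, -0.410, 0.793); φ = arcsin(p_z) ≈ 52.49°, λ = atan2(p_y, p_x) ≈ -42.27°.

≈ (52°N, 42°W)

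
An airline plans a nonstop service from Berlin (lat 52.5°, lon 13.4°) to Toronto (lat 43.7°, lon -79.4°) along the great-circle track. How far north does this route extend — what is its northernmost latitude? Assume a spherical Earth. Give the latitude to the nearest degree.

The great circle lies in the plane with unit normal n̂ = (p₁ × p₂)/|p₁ × p₂|.
Here n̂_z ≈ -0.517; the vertex latitude is φ_max = arccos|n̂_z| ≈ 58.9°.

≈ 59°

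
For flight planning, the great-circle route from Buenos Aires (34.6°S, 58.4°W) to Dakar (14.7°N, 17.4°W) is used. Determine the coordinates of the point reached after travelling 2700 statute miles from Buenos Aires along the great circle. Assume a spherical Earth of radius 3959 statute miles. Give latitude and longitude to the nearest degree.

≈ 4°S, 32°W

The haversine formula gives a central angle δ ≈ 1.096 rad (62.8°) between the endpoints. The total great-circle distance is δ·R ≈ 1.096 × 3959 ≈ 4341 mi, so the target fraction is f = 2700/4341 ≈ 0.622.
Interpolate at f ≈ 0.622 with slerp weights a = sin((1−f)δ)/sin δ ≈ 0.453, b = sin(fδ)/sin δ ≈ 0.709.
p = a·p₁ + b·p₂ ≈ (0.849, -0.522, -0.077); φ = arcsin(p_z) ≈ -4.43°, λ = atan2(p_y, p_x) ≈ -31.59°.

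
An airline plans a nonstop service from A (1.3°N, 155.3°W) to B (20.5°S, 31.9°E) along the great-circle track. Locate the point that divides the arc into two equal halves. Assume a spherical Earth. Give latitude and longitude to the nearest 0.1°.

The haversine formula gives a central angle δ ≈ 2.785 rad (159.6°) between the endpoints.
Interpolate at f = 1/2 with slerp weights a = sin((1−f)δ)/sin δ ≈ 2.817, b = sin(fδ)/sin δ ≈ 2.817.
p = a·p₁ + b·p₂ ≈ (-0.319, 0.218, -0.923); φ = arcsin(p_z) ≈ -67.31°, λ = atan2(p_y, p_x) ≈ 145.67°.

≈ (67.3°S, 145.7°E)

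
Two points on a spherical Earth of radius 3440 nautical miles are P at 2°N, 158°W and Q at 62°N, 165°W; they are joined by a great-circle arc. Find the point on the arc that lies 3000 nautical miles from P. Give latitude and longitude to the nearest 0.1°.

Write both endpoints as unit vectors p₁, p₂ with components (cos φ cos λ, cos φ sin λ, sin φ).
The central angle between the endpoints is δ = arccos(p₁·p₂) ≈ 1.051 rad (60.2°). The total great-circle distance is δ·R ≈ 1.051 × 3440 ≈ 3616 nmi, so the target fraction is f = 3000/3616 ≈ 0.830.
Interpolate at f ≈ 0.830 with slerp weights a = sin((1−f)δ)/sin δ ≈ 0.205, b = sin(fδ)/sin δ ≈ 0.882.
p = a·p₁ + b·p₂ ≈ (-0.590, -0.184, 0.786); φ = arcsin(p_z) ≈ 51.81°, λ = atan2(p_y, p_x) ≈ -162.68°.

≈ 51.8°N, 162.7°W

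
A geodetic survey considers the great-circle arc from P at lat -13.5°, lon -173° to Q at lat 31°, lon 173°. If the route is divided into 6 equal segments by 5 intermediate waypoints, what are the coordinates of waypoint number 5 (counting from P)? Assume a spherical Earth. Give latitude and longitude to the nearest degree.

The haversine formula gives a central angle δ ≈ 0.811 rad (46.5°) between the endpoints.
Interpolate at f = 5/6 with slerp weights a = sin((1−f)δ)/sin δ ≈ 0.186, b = sin(fδ)/sin δ ≈ 0.863.
p = a·p₁ + b·p₂ ≈ (-0.914, 0.068, 0.401); φ = arcsin(p_z) ≈ 23.64°, λ = atan2(p_y, p_x) ≈ 175.74°.

≈ lat 24°, lon 176°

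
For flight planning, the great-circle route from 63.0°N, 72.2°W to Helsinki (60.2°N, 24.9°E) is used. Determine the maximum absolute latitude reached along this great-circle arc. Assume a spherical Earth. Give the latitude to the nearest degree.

≈ 70°N

The great circle lies in the plane with unit normal n̂ = (p₁ × p₂)/|p₁ × p₂|.
Here n̂_z ≈ +0.336; the vertex latitude is φ_max = arccos|n̂_z| ≈ 70.4°.
Check via Clairaut: cos φ_max = |cos φ₁| · sin C = cos(63.0°)·sin(47.7°) ≈ 0.336, again giving ≈ 70.4°.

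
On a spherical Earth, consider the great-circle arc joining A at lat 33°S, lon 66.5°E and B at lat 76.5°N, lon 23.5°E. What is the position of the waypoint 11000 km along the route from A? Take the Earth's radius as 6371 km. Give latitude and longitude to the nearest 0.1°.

≈ lat 64.2°N, lon 43.4°E

From cos δ = sin φ₁ sin φ₂ + cos φ₁ cos φ₂ cos Δλ, the central angle is δ ≈ 1.968 rad (112.7°). The total great-circle distance is δ·R ≈ 1.968 × 6371 ≈ 12535 km, so the target fraction is f = 11000/12535 ≈ 0.878.
Interpolate at f ≈ 0.878 with slerp weights a = sin((1−f)δ)/sin δ ≈ 0.259, b = sin(fδ)/sin δ ≈ 1.071.
p = a·p₁ + b·p₂ ≈ (0.316, 0.299, 0.901); φ = arcsin(p_z) ≈ 64.23°, λ = atan2(p_y, p_x) ≈ 43.40°.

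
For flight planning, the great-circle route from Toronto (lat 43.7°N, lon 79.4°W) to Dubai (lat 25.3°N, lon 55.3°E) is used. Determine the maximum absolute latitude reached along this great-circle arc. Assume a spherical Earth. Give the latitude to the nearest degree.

≈ 62°N

The great circle lies in the plane with unit normal n̂ = (p₁ × p₂)/|p₁ × p₂|.
Here n̂_z ≈ +0.471; the vertex latitude is φ_max = arccos|n̂_z| ≈ 61.9°.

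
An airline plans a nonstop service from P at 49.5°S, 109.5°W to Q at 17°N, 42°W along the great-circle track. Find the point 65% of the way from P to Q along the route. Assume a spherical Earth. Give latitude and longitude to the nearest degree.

Write both endpoints as unit vectors p₁, p₂ with components (cos φ cos λ, cos φ sin λ, sin φ).
The central angle between the endpoints is δ = arccos(p₁·p₂) ≈ 1.555 rad (89.1°).
Interpolate at f = 0.65 with slerp weights a = sin((1−f)δ)/sin δ ≈ 0.518, b = sin(fδ)/sin δ ≈ 0.847.
p = a·p₁ + b·p₂ ≈ (0.490, -0.859, -0.146); φ = arcsin(p_z) ≈ -8.40°, λ = atan2(p_y, p_x) ≈ -60.31°.

≈ 8°S, 60°W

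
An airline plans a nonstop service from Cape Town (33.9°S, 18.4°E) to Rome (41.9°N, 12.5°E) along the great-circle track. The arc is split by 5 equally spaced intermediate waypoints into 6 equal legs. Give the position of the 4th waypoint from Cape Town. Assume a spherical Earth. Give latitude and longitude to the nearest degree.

≈ 17°N, 15°E

Write both endpoints as unit vectors p₁, p₂ with components (cos φ cos λ, cos φ sin λ, sin φ).
The central angle between the endpoints is δ = arccos(p₁·p₂) ≈ 1.326 rad (76.0°).
Interpolate at f = 4/6 with slerp weights a = sin((1−f)δ)/sin δ ≈ 0.441, b = sin(fδ)/sin δ ≈ 0.797.
p = a·p₁ + b·p₂ ≈ (0.927, 0.244, 0.286); φ = arcsin(p_z) ≈ 16.64°, λ = atan2(p_y, p_x) ≈ 14.75°.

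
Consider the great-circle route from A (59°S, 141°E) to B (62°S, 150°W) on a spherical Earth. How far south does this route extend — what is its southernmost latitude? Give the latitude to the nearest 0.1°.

≈ 65.1°S

The great circle lies in the plane with unit normal n̂ = (p₁ × p₂)/|p₁ × p₂|.
Here n̂_z ≈ +0.420; the vertex latitude is φ_max = arccos|n̂_z| ≈ 65.1°.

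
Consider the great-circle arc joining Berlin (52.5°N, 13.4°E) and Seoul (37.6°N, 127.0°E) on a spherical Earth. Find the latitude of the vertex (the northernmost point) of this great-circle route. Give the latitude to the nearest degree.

≈ 62°N

The great circle lies in the plane with unit normal n̂ = (p₁ × p₂)/|p₁ × p₂|.
Here n̂_z ≈ +0.462; the vertex latitude is φ_max = arccos|n̂_z| ≈ 62.5°.
Check via Clairaut: cos φ_max = |cos φ₁| · sin C = cos(52.5°)·sin(49.4°) ≈ 0.462, again giving ≈ 62.5°.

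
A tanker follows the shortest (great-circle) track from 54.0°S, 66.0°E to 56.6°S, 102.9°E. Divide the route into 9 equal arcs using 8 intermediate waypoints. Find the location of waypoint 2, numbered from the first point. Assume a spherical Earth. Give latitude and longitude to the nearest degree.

≈ 56°S, 74°E

From cos δ = sin φ₁ sin φ₂ + cos φ₁ cos φ₂ cos Δλ, the central angle is δ ≈ 0.365 rad (20.9°).
Interpolate at f = 2/9 with slerp weights a = sin((1−f)δ)/sin δ ≈ 0.785, b = sin(fδ)/sin δ ≈ 0.227.
p = a·p₁ + b·p₂ ≈ (0.160, 0.543, -0.824); φ = arcsin(p_z) ≈ -55.52°, λ = atan2(p_y, p_x) ≈ 73.62°.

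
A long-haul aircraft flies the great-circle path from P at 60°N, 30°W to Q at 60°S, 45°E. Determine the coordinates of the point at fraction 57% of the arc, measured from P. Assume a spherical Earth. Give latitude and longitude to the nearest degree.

Write both endpoints as unit vectors p₁, p₂ with components (cos φ cos λ, cos φ sin λ, sin φ).
The central angle between the endpoints is δ = arccos(p₁·p₂) ≈ 2.326 rad (133.3°).
Interpolate at f = 0.57 with slerp weights a = sin((1−f)δ)/sin δ ≈ 1.156, b = sin(fδ)/sin δ ≈ 1.332.
p = a·p₁ + b·p₂ ≈ (0.971, 0.182, -0.153); φ = arcsin(p_z) ≈ -8.80°, λ = atan2(p_y, p_x) ≈ 10.62°.

≈ 9°S, 11°E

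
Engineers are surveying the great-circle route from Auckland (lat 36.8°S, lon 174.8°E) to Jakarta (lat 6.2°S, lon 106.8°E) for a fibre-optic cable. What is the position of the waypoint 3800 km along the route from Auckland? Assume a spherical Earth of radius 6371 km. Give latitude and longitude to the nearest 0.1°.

Write both endpoints as unit vectors p₁, p₂ with components (cos φ cos λ, cos φ sin λ, sin φ).
The central angle between the endpoints is δ = arccos(p₁·p₂) ≈ 1.199 rad (68.7°). The total great-circle distance is δ·R ≈ 1.199 × 6371 ≈ 7642 km, so the target fraction is f = 3800/7642 ≈ 0.497.
Interpolate at f ≈ 0.497 with slerp weights a = sin((1−f)δ)/sin δ ≈ 0.609, b = sin(fδ)/sin δ ≈ 0.603.
p = a·p₁ + b·p₂ ≈ (-0.659, 0.618, -0.430); φ = arcsin(p_z) ≈ -25.45°, λ = atan2(p_y, p_x) ≈ 136.82°.

≈ lat 25.4°S, lon 136.8°E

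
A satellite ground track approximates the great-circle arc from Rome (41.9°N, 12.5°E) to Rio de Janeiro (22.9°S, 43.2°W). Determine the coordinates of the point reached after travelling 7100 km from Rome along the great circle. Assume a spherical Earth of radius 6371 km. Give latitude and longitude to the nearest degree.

Convert each endpoint to a unit vector on the sphere (x = cos φ cos λ, y = cos φ sin λ, z = sin φ).
The central angle between the endpoints is δ = arccos(p₁·p₂) ≈ 1.444 rad (82.7°). The total great-circle distance is δ·R ≈ 1.444 × 6371 ≈ 9199 km, so the target fraction is f = 7100/9199 ≈ 0.772.
Interpolate at f ≈ 0.772 with slerp weights a = sin((1−f)δ)/sin δ ≈ 0.326, b = sin(fδ)/sin δ ≈ 0.905.
p = a·p₁ + b·p₂ ≈ (0.845, -0.518, -0.134); φ = arcsin(p_z) ≈ -7.72°, λ = atan2(p_y, p_x) ≈ -31.52°.

≈ (8°S, 32°W)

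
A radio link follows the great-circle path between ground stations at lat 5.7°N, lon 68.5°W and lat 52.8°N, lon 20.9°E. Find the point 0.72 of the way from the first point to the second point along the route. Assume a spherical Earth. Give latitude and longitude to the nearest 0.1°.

Convert each endpoint to a unit vector on the sphere (x = cos φ cos λ, y = cos φ sin λ, z = sin φ).
The central angle between the endpoints is δ = arccos(p₁·p₂) ≈ 1.485 rad (85.1°).
Interpolate at f = 0.72 with slerp weights a = sin((1−f)δ)/sin δ ≈ 0.405, b = sin(fδ)/sin δ ≈ 0.880.
p = a·p₁ + b·p₂ ≈ (0.645, -0.186, 0.741); φ = arcsin(p_z) ≈ 47.84°, λ = atan2(p_y, p_x) ≈ -16.05°.

≈ lat 47.8°N, lon 16.1°W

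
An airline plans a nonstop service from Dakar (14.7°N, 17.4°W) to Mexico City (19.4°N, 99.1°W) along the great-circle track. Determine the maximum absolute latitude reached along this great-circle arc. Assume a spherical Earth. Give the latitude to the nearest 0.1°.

≈ 22.4°N

The great circle lies in the plane with unit normal n̂ = (p₁ × p₂)/|p₁ × p₂|.
Here n̂_z ≈ -0.925; the vertex latitude is φ_max = arccos|n̂_z| ≈ 22.4°.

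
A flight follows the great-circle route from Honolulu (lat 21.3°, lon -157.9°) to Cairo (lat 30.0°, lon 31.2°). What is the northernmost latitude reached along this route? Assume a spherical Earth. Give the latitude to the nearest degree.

≈ 81°

The great circle lies in the plane with unit normal n̂ = (p₁ × p₂)/|p₁ × p₂|.
Here n̂_z ≈ -0.162; the vertex latitude is φ_max = arccos|n̂_z| ≈ 80.7°.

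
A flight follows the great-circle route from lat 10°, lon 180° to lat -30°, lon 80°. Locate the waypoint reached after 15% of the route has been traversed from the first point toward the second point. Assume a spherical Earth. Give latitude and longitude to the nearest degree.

≈ lat 2°, lon 166°

Convert each endpoint to a unit vector on the sphere (x = cos φ cos λ, y = cos φ sin λ, z = sin φ).
The central angle between the endpoints is δ = arccos(p₁·p₂) ≈ 1.808 rad (103.6°).
Interpolate at f = 0.15 with slerp weights a = sin((1−f)δ)/sin δ ≈ 1.028, b = sin(fδ)/sin δ ≈ 0.276.
p = a·p₁ + b·p₂ ≈ (-0.971, 0.235, 0.041); φ = arcsin(p_z) ≈ 2.34°, λ = atan2(p_y, p_x) ≈ 166.39°.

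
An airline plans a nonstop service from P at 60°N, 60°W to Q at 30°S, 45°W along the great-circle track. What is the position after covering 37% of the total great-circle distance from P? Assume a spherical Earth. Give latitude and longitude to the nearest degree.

Convert each endpoint to a unit vector on the sphere (x = cos φ cos λ, y = cos φ sin λ, z = sin φ).
The central angle between the endpoints is δ = arccos(p₁·p₂) ≈ 1.586 rad (90.8°).
Interpolate at f = 0.37 with slerp weights a = sin((1−f)δ)/sin δ ≈ 0.841, b = sin(fδ)/sin δ ≈ 0.554.
p = a·p₁ + b·p₂ ≈ (0.549, -0.703, 0.451); φ = arcsin(p_z) ≈ 26.84°, λ = atan2(p_y, p_x) ≈ -52.01°.

≈ 27°N, 52°W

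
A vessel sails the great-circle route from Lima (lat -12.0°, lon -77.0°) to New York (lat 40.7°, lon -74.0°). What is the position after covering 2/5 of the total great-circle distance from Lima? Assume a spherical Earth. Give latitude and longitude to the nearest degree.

The haversine formula gives a central angle δ ≈ 0.921 rad (52.8°) between the endpoints.
Interpolate at f = 2/5 with slerp weights a = sin((1−f)δ)/sin δ ≈ 0.659, b = sin(fδ)/sin δ ≈ 0.452.
p = a·p₁ + b·p₂ ≈ (0.240, -0.958, 0.158); φ = arcsin(p_z) ≈ 9.08°, λ = atan2(p_y, p_x) ≈ -75.96°.

≈ lat 9°, lon -76°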